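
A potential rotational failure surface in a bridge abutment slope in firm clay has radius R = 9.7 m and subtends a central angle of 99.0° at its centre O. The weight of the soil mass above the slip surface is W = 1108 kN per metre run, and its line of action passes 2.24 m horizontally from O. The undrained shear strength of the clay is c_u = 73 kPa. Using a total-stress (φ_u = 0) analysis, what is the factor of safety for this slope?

Taking moments about the centre O, the resisting moment is provided by the undrained shear strength acting along the arc:
Arc length L_a = R·θ = 9.7·(99.0°·π/180) = 9.7·1.7279 = 16.76 m
M_R = c_u·L_a·R = 73·16.76·9.7 = 11868.0 kN·m/m
M_D = W·d = 1108·2.24 = 2481.9 kN·m/m
FS = M_R / M_D = 11868.0 / 2481.9 = 4.782

FS = 4.78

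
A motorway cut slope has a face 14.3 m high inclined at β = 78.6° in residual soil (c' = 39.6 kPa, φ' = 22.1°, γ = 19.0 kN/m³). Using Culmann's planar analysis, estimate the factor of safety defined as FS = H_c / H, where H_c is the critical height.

FS = 1.18

H_c = (4c'/γ) · sinβ cosφ' / [1 − cos(β − φ')]
    = (4·39.6/19.0) · sin78.6°·cos22.1° / [1 − cos56.5°]
    = 8.337 · 0.9082 / 0.4481 = 16.90 m
FS = H_c / H = 16.90 / 14.3 = 1.182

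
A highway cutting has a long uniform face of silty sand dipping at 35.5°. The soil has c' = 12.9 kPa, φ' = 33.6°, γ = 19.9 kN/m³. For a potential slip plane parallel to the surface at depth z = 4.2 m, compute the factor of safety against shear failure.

FS = 1.26

For an infinite slope with a slip plane parallel to the surface (no pore pressure): FS = [c' + γz cos²β tanφ'] / [γz sinβ cosβ].
γz = 19.9·4.2 = 83.58 kN/m²
Numerator = 12.9 + 83.58·cos²35.5°·tan33.6° = 12.9 + 83.58·0.6628·0.6644 = 49.705 kPa
Denominator = 83.58·sin35.5°·cos35.5° = 83.58·0.5807·0.8141 = 39.513 kPa
FS = 49.705 / 39.513 = 1.258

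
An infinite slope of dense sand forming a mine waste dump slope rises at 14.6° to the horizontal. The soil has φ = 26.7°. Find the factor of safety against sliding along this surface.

FS = 1.93

For a dry cohesionless infinite slope the factor of safety is FS = tanφ / tanβ.
FS = tan26.7° / tan14.6° = 0.5029 / 0.2605 = 1.931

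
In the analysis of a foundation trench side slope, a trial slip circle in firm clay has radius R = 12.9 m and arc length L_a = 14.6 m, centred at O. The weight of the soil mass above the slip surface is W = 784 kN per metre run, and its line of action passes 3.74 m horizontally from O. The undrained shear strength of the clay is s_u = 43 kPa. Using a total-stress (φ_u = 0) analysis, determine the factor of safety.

FS = 2.76

Taking moments about the centre O, the resisting moment is provided by the undrained shear strength acting along the arc:
M_R = s_u·L_a·R = 43·14.60·12.9 = 8098.6 kN·m/m
M_D = W·d = 784·3.74 = 2932.2 kN·m/m
FS = M_R / M_D = 8098.6 / 2932.2 = 2.762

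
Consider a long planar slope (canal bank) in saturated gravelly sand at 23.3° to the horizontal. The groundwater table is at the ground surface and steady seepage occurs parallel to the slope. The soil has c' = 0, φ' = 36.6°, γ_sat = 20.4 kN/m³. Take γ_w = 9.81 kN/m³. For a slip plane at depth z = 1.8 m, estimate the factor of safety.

FS = 0.90

With seepage parallel to the slope and the water table at the surface, the effective normal stress on the slip plane uses the buoyant unit weight γ' = γ_sat − γ_w while the driving shear stress uses γ_sat:
FS = [c' + γ' z cos²β tanφ'] / [γ_sat z sinβ cosβ]
(For c' = 0 this reduces to FS = (γ'/γ_sat)·tanφ'/tanβ.)
γ' = 20.4 − 9.81 = 10.59 kN/m³
Numerator = 0.0 + 10.59·1.8·cos²23.3°·tan36.6° = 0.0 + 10.59·1.8·0.8435·0.7427 = 11.942 kPa
Denominator = 20.4·1.8·sin23.3°·cos23.3° = 20.4·1.8·0.3955·0.9184 = 13.340 kPa
FS = 11.942 / 13.340 = 0.895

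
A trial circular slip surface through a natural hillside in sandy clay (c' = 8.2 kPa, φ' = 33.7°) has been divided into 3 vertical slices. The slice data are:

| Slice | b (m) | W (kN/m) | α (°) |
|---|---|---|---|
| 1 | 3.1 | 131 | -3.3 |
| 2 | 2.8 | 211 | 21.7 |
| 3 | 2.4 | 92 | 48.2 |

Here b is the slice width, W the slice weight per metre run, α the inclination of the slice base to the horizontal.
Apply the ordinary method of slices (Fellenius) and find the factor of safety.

Ordinary method of slices: FS = Σ[c'·Δl_i + (W_i cosα_i)·tanφ'] / Σ W_i sinα_i, with Δl_i = b_i / cosα_i.
Slice 1: Δl = 3.1/cos(-3.3°) = 3.105 m; N'_1 = 131·cos(-3.3°) = 130.8; c'Δl = 25.46; W sinα = -7.5
Slice 2: Δl = 2.8/cos21.7° = 3.014 m; N'_2 = 211·cos21.7° = 196.0; c'Δl = 24.71; W sinα = 78.0
Slice 3: Δl = 2.4/cos48.2° = 3.601 m; N'_3 = 92·cos48.2° = 61.3; c'Δl = 29.53; W sinα = 68.6
Σc'Δl = 79.7 kN/m; ΣN' = 388.2 kN/m; ΣW sinα = 139.1 kN/m
Resisting = 79.7 + 388.2·tan33.7° = 79.7 + 258.9 = 338.6 kN/m
FS = 338.6 / 139.1 = 2.435

FS = 2.43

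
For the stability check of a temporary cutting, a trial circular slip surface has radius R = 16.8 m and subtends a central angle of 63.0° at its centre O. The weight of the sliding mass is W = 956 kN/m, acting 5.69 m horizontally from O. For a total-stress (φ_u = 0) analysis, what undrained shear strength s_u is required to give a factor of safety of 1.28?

FS = s_u·L_a·R / (W·d), so s_u = FS·W·d / (L_a·R).
Arc length L_a = R·θ = 16.8·(63.0°·π/180) = 16.8·1.0996 = 18.47 m
s_u = 1.28·956·5.69 / (18.47·16.8) = 6962.7 / 310.34 = 22.44 kPa

s_u = 22.4 kPa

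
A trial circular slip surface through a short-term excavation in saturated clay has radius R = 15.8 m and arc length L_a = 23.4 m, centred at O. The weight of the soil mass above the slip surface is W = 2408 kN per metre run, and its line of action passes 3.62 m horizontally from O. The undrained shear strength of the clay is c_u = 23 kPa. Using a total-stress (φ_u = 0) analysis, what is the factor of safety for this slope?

Taking moments about the centre O, the resisting moment is provided by the undrained shear strength acting along the arc:
M_R = c_u·L_a·R = 23·23.40·15.8 = 8503.6 kN·m/m
M_D = W·d = 2408·3.62 = 8717.0 kN·m/m
FS = M_R / M_D = 8503.6 / 8717.0 = 0.976

FS = 0.98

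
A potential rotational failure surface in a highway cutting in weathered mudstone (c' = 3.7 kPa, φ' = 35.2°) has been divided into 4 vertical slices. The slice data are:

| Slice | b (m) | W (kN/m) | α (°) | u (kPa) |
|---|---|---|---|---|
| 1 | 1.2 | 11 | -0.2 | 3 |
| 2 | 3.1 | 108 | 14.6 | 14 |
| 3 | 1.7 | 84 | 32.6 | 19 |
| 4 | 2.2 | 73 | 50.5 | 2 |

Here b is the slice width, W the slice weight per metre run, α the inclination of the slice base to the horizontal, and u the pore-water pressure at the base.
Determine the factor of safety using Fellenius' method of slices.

FS = 1.05

Ordinary method of slices: FS = Σ[c'·Δl_i + (W_i cosα_i − u_i·Δl_i)·tanφ'] / Σ W_i sinα_i, with Δl_i = b_i / cosα_i.
Slice 1: Δl = 1.2/cos(-0.2°) = 1.200 m; N'_1 = 11·cos(-0.2°) − 3·1.200 = 7.4; c'Δl = 4.44; W sinα = -0.0
Slice 2: Δl = 3.1/cos14.6° = 3.203 m; N'_2 = 108·cos14.6° − 14·3.203 = 59.7; c'Δl = 11.85; W sinα = 27.2
Slice 3: Δl = 1.7/cos32.6° = 2.018 m; N'_3 = 84·cos32.6° − 19·2.018 = 32.4; c'Δl = 7.47; W sinα = 45.3
Slice 4: Δl = 2.2/cos50.5° = 3.459 m; N'_4 = 73·cos50.5° − 2·3.459 = 39.5; c'Δl = 12.80; W sinα = 56.3
Σc'Δl = 36.6 kN/m; ΣN' = 139.0 kN/m; ΣW sinα = 128.8 kN/m
Resisting = 36.6 + 139.0·tan35.2° = 36.6 + 98.1 = 134.6 kN/m
FS = 134.6 / 128.8 = 1.045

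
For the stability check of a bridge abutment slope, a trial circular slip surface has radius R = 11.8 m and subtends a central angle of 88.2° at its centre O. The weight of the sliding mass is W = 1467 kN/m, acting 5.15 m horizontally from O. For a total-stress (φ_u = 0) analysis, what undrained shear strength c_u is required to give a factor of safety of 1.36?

c_u = 47.9 kPa

FS = c_u·L_a·R / (W·d), so c_u = FS·W·d / (L_a·R).
Arc length L_a = R·θ = 11.8·(88.2°·π/180) = 11.8·1.5394 = 18.16 m
c_u = 1.36·1467·5.15 / (18.16·11.8) = 10274.9 / 214.34 = 47.94 kPa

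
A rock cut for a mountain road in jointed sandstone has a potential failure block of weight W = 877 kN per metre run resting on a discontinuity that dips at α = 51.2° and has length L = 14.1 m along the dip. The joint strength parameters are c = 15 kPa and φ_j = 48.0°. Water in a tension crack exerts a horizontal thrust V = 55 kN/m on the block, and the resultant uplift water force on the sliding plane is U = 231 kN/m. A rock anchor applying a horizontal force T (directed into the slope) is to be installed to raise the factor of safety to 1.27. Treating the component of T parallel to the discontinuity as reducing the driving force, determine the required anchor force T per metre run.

Resolving forces along and normal to the sliding plane, with the horizontal anchor force T adding T·sinα to the effective normal force and T·cosα acting up the plane against the driving force:
FS = [cL + (W cosα − U − V sinα + T sinα) tanφ_j] / [W sinα + V cosα − T cosα]
Without the anchor: N' = 275.7 kN/m, driving T_d = 717.9 kN/m, resisting R = 15·14.1 + 275.7·tan48.0° = 517.7 kN/m, FS = 0.72.
Setting FS = 1.27 and solving for T:
1.27·(717.9 − T cos51.2°) = 517.7 + T sin51.2°·tan48.0°
T·(sin51.2°·tan48.0° + 1.27·cos51.2°) = 1.27·717.9 − 517.7
T·(0.7793·1.1106 + 1.27·0.6266) = 911.8 − 517.7 = 394.1
T·1.6613 = 394.1
T = 237.2 kN/m

T = 237 kN/m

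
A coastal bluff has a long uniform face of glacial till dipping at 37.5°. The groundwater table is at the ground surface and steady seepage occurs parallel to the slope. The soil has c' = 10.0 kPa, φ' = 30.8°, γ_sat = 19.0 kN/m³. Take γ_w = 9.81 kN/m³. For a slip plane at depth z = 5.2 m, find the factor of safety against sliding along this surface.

FS = 0.59

With seepage parallel to the slope and the water table at the surface, the effective normal stress on the slip plane uses the buoyant unit weight γ' = γ_sat − γ_w while the driving shear stress uses γ_sat:
FS = [c' + γ' z cos²β tanφ'] / [γ_sat z sinβ cosβ]
γ' = 19.0 − 9.81 = 9.19 kN/m³
Numerator = 10.0 + 9.19·5.2·cos²37.5°·tan30.8° = 10.0 + 9.19·5.2·0.6294·0.5961 = 27.930 kPa
Denominator = 19.0·5.2·sin37.5°·cos37.5° = 19.0·5.2·0.6088·0.7934 = 47.717 kPa
FS = 27.930 / 47.717 = 0.585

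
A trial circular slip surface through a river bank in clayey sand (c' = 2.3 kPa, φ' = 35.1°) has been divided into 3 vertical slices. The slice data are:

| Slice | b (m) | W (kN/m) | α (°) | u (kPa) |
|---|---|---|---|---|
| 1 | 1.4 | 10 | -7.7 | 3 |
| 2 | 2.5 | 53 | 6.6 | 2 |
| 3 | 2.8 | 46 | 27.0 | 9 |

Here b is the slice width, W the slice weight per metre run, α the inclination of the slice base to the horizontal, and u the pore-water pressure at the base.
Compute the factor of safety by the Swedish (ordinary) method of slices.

Ordinary method of slices: FS = Σ[c'·Δl_i + (W_i cosα_i − u_i·Δl_i)·tanφ'] / Σ W_i sinα_i, with Δl_i = b_i / cosα_i.
Slice 1: Δl = 1.4/cos(-7.7°) = 1.413 m; N'_1 = 10·cos(-7.7°) − 3·1.413 = 5.7; c'Δl = 3.25; W sinα = -1.3
Slice 2: Δl = 2.5/cos6.6° = 2.517 m; N'_2 = 53·cos6.6° − 2·2.517 = 47.6; c'Δl = 5.79; W sinα = 6.1
Slice 3: Δl = 2.8/cos27.0° = 3.143 m; N'_3 = 46·cos27.0° − 9·3.143 = 12.7; c'Δl = 7.23; W sinα = 20.9
Σc'Δl = 16.3 kN/m; ΣN' = 66.0 kN/m; ΣW sinα = 25.6 kN/m
Resisting = 16.3 + 66.0·tan35.1° = 16.3 + 46.4 = 62.6 kN/m
FS = 62.6 / 25.6 = 2.444

FS = 2.44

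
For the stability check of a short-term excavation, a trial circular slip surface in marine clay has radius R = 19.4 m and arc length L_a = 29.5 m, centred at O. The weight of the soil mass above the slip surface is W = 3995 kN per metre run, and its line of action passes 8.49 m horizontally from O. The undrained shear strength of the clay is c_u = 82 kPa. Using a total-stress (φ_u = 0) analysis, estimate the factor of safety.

FS = 1.38

Taking moments about the centre O, the resisting moment is provided by the undrained shear strength acting along the arc:
M_R = c_u·L_a·R = 82·29.50·19.4 = 46928.6 kN·m/m
M_D = W·d = 3995·8.49 = 33917.6 kN·m/m
FS = M_R / M_D = 46928.6 / 33917.6 = 1.384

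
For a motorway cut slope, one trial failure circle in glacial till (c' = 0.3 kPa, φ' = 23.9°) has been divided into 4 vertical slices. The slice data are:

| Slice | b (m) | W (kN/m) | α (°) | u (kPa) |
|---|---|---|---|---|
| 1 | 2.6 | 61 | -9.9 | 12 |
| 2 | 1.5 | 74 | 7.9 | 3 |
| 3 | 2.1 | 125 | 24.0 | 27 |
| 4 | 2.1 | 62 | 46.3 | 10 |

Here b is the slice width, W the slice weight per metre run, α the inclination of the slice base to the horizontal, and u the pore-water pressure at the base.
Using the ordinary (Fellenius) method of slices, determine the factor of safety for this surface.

FS = 0.78

Ordinary method of slices: FS = Σ[c'·Δl_i + (W_i cosα_i − u_i·Δl_i)·tanφ'] / Σ W_i sinα_i, with Δl_i = b_i / cosα_i.
Slice 1: Δl = 2.6/cos(-9.9°) = 2.639 m; N'_1 = 61·cos(-9.9°) − 12·2.639 = 28.4; c'Δl = 0.79; W sinα = -10.5
Slice 2: Δl = 1.5/cos7.9° = 1.514 m; N'_2 = 74·cos7.9° − 3·1.514 = 68.8; c'Δl = 0.45; W sinα = 10.2
Slice 3: Δl = 2.1/cos24.0° = 2.299 m; N'_3 = 125·cos24.0° − 27·2.299 = 52.1; c'Δl = 0.69; W sinα = 50.8
Slice 4: Δl = 2.1/cos46.3° = 3.040 m; N'_4 = 62·cos46.3° − 10·3.040 = 12.4; c'Δl = 0.91; W sinα = 44.8
Σc'Δl = 2.8 kN/m; ΣN' = 161.7 kN/m; ΣW sinα = 95.3 kN/m
Resisting = 2.8 + 161.7·tan23.9° = 2.8 + 71.7 = 74.5 kN/m
FS = 74.5 / 95.3 = 0.782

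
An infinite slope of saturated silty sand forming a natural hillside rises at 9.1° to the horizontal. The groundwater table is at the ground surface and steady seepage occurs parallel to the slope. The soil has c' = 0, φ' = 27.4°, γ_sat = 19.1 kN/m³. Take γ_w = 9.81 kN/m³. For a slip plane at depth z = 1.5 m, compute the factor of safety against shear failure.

FS = 1.57

With seepage parallel to the slope and the water table at the surface, the effective normal stress on the slip plane uses the buoyant unit weight γ' = γ_sat − γ_w while the driving shear stress uses γ_sat:
FS = [c' + γ' z cos²β tanφ'] / [γ_sat z sinβ cosβ]
(For c' = 0 this reduces to FS = (γ'/γ_sat)·tanφ'/tanβ.)
γ' = 19.1 − 9.81 = 9.29 kN/m³
Numerator = 0.0 + 9.29·1.5·cos²9.1°·tan27.4° = 0.0 + 9.29·1.5·0.9750·0.5184 = 7.043 kPa
Denominator = 19.1·1.5·sin9.1°·cos9.1° = 19.1·1.5·0.1582·0.9874 = 4.474 kPa
FS = 7.043 / 4.474 = 1.574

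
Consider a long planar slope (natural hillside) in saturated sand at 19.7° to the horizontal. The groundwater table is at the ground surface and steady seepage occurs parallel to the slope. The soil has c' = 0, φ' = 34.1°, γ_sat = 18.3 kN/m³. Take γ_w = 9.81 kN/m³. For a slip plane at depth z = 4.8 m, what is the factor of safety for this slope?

With seepage parallel to the slope and the water table at the surface, the effective normal stress on the slip plane uses the buoyant unit weight γ' = γ_sat − γ_w while the driving shear stress uses γ_sat:
FS = [c' + γ' z cos²β tanφ'] / [γ_sat z sinβ cosβ]
(For c' = 0 this reduces to FS = (γ'/γ_sat)·tanφ'/tanβ.)
γ' = 18.3 − 9.81 = 8.49 kN/m³
Numerator = 0.0 + 8.49·4.8·cos²19.7°·tan34.1° = 0.0 + 8.49·4.8·0.8864·0.6771 = 24.456 kPa
Denominator = 18.3·4.8·sin19.7°·cos19.7° = 18.3·4.8·0.3371·0.9415 = 27.877 kPa
FS = 24.456 / 27.877 = 0.877

FS = 0.88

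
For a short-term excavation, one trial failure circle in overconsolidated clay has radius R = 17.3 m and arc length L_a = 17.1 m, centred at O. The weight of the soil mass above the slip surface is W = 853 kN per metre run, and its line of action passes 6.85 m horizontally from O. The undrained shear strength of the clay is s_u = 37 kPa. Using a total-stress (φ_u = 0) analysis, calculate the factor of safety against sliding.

FS = 1.87

Taking moments about the centre O, the resisting moment is provided by the undrained shear strength acting along the arc:
M_R = s_u·L_a·R = 37·17.10·17.3 = 10945.7 kN·m/m
M_D = W·d = 853·6.85 = 5843.0 kN·m/m
FS = M_R / M_D = 10945.7 / 5843.0 = 1.873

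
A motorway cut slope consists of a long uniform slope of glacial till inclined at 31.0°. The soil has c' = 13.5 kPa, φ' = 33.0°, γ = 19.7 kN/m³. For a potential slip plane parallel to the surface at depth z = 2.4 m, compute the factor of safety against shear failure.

FS = 1.73

For an infinite slope with a slip plane parallel to the surface (no pore pressure): FS = [c' + γz cos²β tanφ'] / [γz sinβ cosβ].
γz = 19.7·2.4 = 47.28 kN/m²
Numerator = 13.5 + 47.28·cos²31.0°·tan33.0° = 13.5 + 47.28·0.7347·0.6494 = 36.059 kPa
Denominator = 47.28·sin31.0°·cos31.0° = 47.28·0.5150·0.8572 = 20.873 kPa
FS = 36.059 / 20.873 = 1.728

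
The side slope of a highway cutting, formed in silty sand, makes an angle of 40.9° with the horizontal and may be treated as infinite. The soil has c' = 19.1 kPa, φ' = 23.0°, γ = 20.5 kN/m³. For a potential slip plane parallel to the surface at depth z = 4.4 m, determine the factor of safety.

FS = 0.92

For an infinite slope with a slip plane parallel to the surface (no pore pressure): FS = [c' + γz cos²β tanφ'] / [γz sinβ cosβ].
γz = 20.5·4.4 = 90.20 kN/m²
Numerator = 19.1 + 90.20·cos²40.9°·tan23.0° = 19.1 + 90.20·0.5713·0.4245 = 40.974 kPa
Denominator = 90.20·sin40.9°·cos40.9° = 90.20·0.6547·0.7559 = 44.639 kPa
FS = 40.974 / 44.639 = 0.918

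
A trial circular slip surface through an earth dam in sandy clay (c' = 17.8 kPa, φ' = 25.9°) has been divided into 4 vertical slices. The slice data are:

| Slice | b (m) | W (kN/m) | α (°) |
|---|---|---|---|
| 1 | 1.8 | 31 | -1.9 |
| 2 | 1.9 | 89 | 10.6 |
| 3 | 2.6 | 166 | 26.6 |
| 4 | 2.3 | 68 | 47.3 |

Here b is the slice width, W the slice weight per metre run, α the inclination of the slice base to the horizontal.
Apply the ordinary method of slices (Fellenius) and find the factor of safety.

Ordinary method of slices: FS = Σ[c'·Δl_i + (W_i cosα_i)·tanφ'] / Σ W_i sinα_i, with Δl_i = b_i / cosα_i.
Slice 1: Δl = 1.8/cos(-1.9°) = 1.801 m; N'_1 = 31·cos(-1.9°) = 31.0; c'Δl = 32.06; W sinα = -1.0
Slice 2: Δl = 1.9/cos10.6° = 1.933 m; N'_2 = 89·cos10.6° = 87.5; c'Δl = 34.41; W sinα = 16.4
Slice 3: Δl = 2.6/cos26.6° = 2.908 m; N'_3 = 166·cos26.6° = 148.4; c'Δl = 51.76; W sinα = 74.3
Slice 4: Δl = 2.3/cos47.3° = 3.392 m; N'_4 = 68·cos47.3° = 46.1; c'Δl = 60.37; W sinα = 50.0
Σc'Δl = 178.6 kN/m; ΣN' = 313.0 kN/m; ΣW sinα = 139.6 kN/m
Resisting = 178.6 + 313.0·tan25.9° = 178.6 + 152.0 = 330.6 kN/m
FS = 330.6 / 139.6 = 2.367

FS = 2.37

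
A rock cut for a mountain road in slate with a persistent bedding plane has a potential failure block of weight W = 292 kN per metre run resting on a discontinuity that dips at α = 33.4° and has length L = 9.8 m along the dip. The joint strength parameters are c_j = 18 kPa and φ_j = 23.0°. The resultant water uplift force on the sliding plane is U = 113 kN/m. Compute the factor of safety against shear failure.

Resolving the block weight along and normal to the plane and applying the Mohr–Coulomb strength on the joint:
N' = W cosα − U = 292·cos33.4° − 113 = 130.8 kN/m
Driving force T = W sinα = 292·sin33.4° = 160.7 kN/m
Resisting force R = c_j·L + N'·tanφ_j = 18·9.8 + 130.8·tan23.0° = 176.4 + 55.5 = 231.9 kN/m
FS = R / T = 231.9 / 160.7 = 1.443

FS = 1.44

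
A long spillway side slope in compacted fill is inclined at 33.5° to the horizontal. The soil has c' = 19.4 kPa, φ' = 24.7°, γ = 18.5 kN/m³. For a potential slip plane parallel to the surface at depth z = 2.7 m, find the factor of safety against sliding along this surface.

For an infinite slope with a slip plane parallel to the surface (no pore pressure): FS = [c' + γz cos²β tanφ'] / [γz sinβ cosβ].
γz = 18.5·2.7 = 49.95 kN/m²
Numerator = 19.4 + 49.95·cos²33.5°·tan24.7° = 19.4 + 49.95·0.6954·0.4599 = 35.376 kPa
Denominator = 49.95·sin33.5°·cos33.5° = 49.95·0.5519·0.8339 = 22.990 kPa
FS = 35.376 / 22.990 = 1.539

FS = 1.54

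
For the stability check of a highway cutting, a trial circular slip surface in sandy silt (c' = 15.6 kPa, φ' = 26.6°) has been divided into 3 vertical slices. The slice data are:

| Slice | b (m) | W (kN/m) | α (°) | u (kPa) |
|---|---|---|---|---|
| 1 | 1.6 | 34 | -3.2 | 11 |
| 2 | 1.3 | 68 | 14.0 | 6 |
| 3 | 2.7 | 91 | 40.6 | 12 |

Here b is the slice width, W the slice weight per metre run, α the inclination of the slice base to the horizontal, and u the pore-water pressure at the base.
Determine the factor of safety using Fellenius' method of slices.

Ordinary method of slices: FS = Σ[c'·Δl_i + (W_i cosα_i − u_i·Δl_i)·tanφ'] / Σ W_i sinα_i, with Δl_i = b_i / cosα_i.
Slice 1: Δl = 1.6/cos(-3.2°) = 1.602 m; N'_1 = 34·cos(-3.2°) − 11·1.602 = 16.3; c'Δl = 25.00; W sinα = -1.9
Slice 2: Δl = 1.3/cos14.0° = 1.340 m; N'_2 = 68·cos14.0° − 6·1.340 = 57.9; c'Δl = 20.90; W sinα = 16.5
Slice 3: Δl = 2.7/cos40.6° = 3.556 m; N'_3 = 91·cos40.6° − 12·3.556 = 26.4; c'Δl = 55.47; W sinα = 59.2
Σc'Δl = 101.4 kN/m; ΣN' = 100.7 kN/m; ΣW sinα = 73.8 kN/m
Resisting = 101.4 + 100.7·tan26.6° = 101.4 + 50.4 = 151.8 kN/m
FS = 151.8 / 73.8 = 2.058

FS = 2.06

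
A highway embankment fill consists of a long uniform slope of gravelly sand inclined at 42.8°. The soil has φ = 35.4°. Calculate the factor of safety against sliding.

For a dry cohesionless infinite slope the factor of safety is FS = tanφ / tanβ.
FS = tan35.4° / tan42.8° = 0.7107 / 0.9260 = 0.767

FS = 0.77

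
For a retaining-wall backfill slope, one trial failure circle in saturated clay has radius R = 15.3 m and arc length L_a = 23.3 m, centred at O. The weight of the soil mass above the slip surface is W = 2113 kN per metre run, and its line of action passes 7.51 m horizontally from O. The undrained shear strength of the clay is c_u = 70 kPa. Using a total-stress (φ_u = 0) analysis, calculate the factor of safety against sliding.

Taking moments about the centre O, the resisting moment is provided by the undrained shear strength acting along the arc:
M_R = c_u·L_a·R = 70·23.30·15.3 = 24954.3 kN·m/m
M_D = W·d = 2113·7.51 = 15868.6 kN·m/m
FS = M_R / M_D = 24954.3 / 15868.6 = 1.573

FS = 1.57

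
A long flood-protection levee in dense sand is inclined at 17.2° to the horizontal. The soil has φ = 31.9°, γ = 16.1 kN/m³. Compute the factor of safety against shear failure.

FS = 2.01

For a dry cohesionless infinite slope the factor of safety is FS = tanφ / tanβ.
FS = tan31.9° / tan17.2° = 0.6224 / 0.3096 = 2.011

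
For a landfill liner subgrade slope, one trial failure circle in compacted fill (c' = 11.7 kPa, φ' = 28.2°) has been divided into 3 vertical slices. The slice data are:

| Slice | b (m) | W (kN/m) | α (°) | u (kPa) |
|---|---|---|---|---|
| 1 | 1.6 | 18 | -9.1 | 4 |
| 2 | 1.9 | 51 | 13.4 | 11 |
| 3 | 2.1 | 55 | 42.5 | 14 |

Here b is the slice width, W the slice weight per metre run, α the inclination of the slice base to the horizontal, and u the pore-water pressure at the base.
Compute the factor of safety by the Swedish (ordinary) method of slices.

FS = 2.09

Ordinary method of slices: FS = Σ[c'·Δl_i + (W_i cosα_i − u_i·Δl_i)·tanφ'] / Σ W_i sinα_i, with Δl_i = b_i / cosα_i.
Slice 1: Δl = 1.6/cos(-9.1°) = 1.620 m; N'_1 = 18·cos(-9.1°) − 4·1.620 = 11.3; c'Δl = 18.96; W sinα = -2.8
Slice 2: Δl = 1.9/cos13.4° = 1.953 m; N'_2 = 51·cos13.4° − 11·1.953 = 28.1; c'Δl = 22.85; W sinα = 11.8
Slice 3: Δl = 2.1/cos42.5° = 2.848 m; N'_3 = 55·cos42.5° − 14·2.848 = 0.7; c'Δl = 33.33; W sinα = 37.2
Σc'Δl = 75.1 kN/m; ΣN' = 40.1 kN/m; ΣW sinα = 46.1 kN/m
Resisting = 75.1 + 40.1·tan28.2° = 75.1 + 21.5 = 96.6 kN/m
FS = 96.6 / 46.1 = 2.095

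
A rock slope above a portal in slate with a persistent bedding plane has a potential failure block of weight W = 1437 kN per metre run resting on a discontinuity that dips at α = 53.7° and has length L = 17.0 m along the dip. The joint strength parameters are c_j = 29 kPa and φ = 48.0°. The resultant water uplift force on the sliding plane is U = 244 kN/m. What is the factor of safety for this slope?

Resolving the block weight along and normal to the plane and applying the Mohr–Coulomb strength on the joint:
N' = W cosα − U = 1437·cos53.7° − 244 = 606.7 kN/m
Driving force T = W sinα = 1437·sin53.7° = 1158.1 kN/m
Resisting force R = c_j·L + N'·tanφ = 29·17.0 + 606.7·tan48.0° = 493.0 + 673.8 = 1166.8 kN/m
FS = R / T = 1166.8 / 1158.1 = 1.008

FS = 1.01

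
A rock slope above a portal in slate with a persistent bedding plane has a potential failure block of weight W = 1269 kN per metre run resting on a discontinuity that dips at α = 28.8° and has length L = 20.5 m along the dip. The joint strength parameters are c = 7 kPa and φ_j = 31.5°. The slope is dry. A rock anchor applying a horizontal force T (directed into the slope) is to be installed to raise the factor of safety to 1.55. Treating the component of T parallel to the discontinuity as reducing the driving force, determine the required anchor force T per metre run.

Resolving forces along and normal to the sliding plane, with the horizontal anchor force T adding T·sinα to the effective normal force and T·cosα acting up the plane against the driving force:
FS = [cL + (W cosα + T sinα) tanφ_j] / [W sinα − T cosα]
Without the anchor: N' = 1112.0 kN/m, driving T_d = 611.3 kN/m, resisting R = 7·20.5 + 1112.0·tan31.5° = 825.0 kN/m, FS = 1.35.
Setting FS = 1.55 and solving for T:
1.55·(611.3 − T cos28.8°) = 825.0 + T sin28.8°·tan31.5°
T·(sin28.8°·tan31.5° + 1.55·cos28.8°) = 1.55·611.3 − 825.0
T·(0.4818·0.6128 + 1.55·0.8763) = 947.6 − 825.0 = 122.6
T·1.6535 = 122.6
T = 74.2 kN/m

T = 74 kN/m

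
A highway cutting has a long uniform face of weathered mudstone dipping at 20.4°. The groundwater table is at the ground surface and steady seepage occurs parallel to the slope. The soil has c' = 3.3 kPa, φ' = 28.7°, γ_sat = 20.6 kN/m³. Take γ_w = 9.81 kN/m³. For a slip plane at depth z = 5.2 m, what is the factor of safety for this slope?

FS = 0.87

With seepage parallel to the slope and the water table at the surface, the effective normal stress on the slip plane uses the buoyant unit weight γ' = γ_sat − γ_w while the driving shear stress uses γ_sat:
FS = [c' + γ' z cos²β tanφ'] / [γ_sat z sinβ cosβ]
γ' = 20.6 − 9.81 = 10.79 kN/m³
Numerator = 3.3 + 10.79·5.2·cos²20.4°·tan28.7° = 3.3 + 10.79·5.2·0.8785·0.5475 = 30.286 kPa
Denominator = 20.6·5.2·sin20.4°·cos20.4° = 20.6·5.2·0.3486·0.9373 = 34.997 kPa
FS = 30.286 / 34.997 = 0.865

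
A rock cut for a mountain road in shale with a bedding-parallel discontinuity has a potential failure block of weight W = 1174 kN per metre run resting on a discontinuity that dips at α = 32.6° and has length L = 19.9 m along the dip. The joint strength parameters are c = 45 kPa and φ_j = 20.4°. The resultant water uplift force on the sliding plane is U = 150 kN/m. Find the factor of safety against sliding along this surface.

Resolving the block weight along and normal to the plane and applying the Mohr–Coulomb strength on the joint:
N' = W cosα − U = 1174·cos32.6° − 150 = 839.0 kN/m
Driving force T = W sinα = 1174·sin32.6° = 632.5 kN/m
Resisting force R = c·L + N'·tanφ_j = 45·19.9 + 839.0·tan20.4° = 895.5 + 312.0 = 1207.5 kN/m
FS = R / T = 1207.5 / 632.5 = 1.909

FS = 1.91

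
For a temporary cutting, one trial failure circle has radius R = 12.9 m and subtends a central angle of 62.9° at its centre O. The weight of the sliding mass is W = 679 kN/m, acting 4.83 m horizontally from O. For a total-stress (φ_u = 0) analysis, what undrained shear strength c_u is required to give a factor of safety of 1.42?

FS = c_u·L_a·R / (W·d), so c_u = FS·W·d / (L_a·R).
Arc length L_a = R·θ = 12.9·(62.9°·π/180) = 12.9·1.0978 = 14.16 m
c_u = 1.42·679·4.83 / (14.16·12.9) = 4657.0 / 182.69 = 25.49 kPa

c_u = 25.5 kPa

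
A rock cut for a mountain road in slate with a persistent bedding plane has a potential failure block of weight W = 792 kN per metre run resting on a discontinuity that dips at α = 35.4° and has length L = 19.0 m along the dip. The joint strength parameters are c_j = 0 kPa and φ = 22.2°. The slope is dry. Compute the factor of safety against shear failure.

Resolving the block weight along and normal to the plane and applying the Mohr–Coulomb strength on the joint:
N' = W cosα = 792·cos35.4° = 645.6 kN/m
Driving force T = W sinα = 792·sin35.4° = 458.8 kN/m
Resisting force R = c_j·L + N'·tanφ = 0·19.0 + 645.6·tan22.2° = 0.0 + 263.5 = 263.5 kN/m
FS = R / T = 263.5 / 458.8 = 0.574

FS = 0.57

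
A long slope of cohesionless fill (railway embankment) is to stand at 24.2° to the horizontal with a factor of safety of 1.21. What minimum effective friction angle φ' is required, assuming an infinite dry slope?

FS = tanφ'/tanβ ⇒ tanφ' = FS · tanβ = 1.21 · tan24.2° = 0.5438
φ' = arctan(0.5438) = 28.54°

φ' = 28.5°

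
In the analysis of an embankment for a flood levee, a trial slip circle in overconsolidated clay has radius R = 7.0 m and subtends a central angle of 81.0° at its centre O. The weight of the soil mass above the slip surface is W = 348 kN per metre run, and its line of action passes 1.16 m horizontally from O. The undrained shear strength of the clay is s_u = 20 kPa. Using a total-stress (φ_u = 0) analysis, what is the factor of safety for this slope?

FS = 3.43

Taking moments about the centre O, the resisting moment is provided by the undrained shear strength acting along the arc:
Arc length L_a = R·θ = 7.0·(81.0°·π/180) = 7.0·1.4137 = 9.90 m
M_R = s_u·L_a·R = 20·9.90·7.0 = 1385.4 kN·m/m
M_D = W·d = 348·1.16 = 403.7 kN·m/m
FS = M_R / M_D = 1385.4 / 403.7 = 3.432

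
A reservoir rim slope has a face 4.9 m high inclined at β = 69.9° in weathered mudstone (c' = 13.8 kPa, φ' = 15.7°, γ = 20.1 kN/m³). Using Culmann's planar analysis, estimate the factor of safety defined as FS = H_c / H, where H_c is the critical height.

FS = 1.22

H_c = (4c'/γ) · sinβ cosφ' / [1 − cos(β − φ')]
    = (4·13.8/20.1) · sin69.9°·cos15.7° / [1 − cos54.2°]
    = 2.746 · 0.9041 / 0.4150 = 5.98 m
FS = H_c / H = 5.98 / 4.9 = 1.221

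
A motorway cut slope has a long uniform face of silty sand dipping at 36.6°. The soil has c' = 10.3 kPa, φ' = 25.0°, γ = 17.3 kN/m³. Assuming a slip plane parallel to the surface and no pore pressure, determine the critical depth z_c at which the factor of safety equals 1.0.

z_c = 3.34 m

Setting FS = 1.00 in FS = [c' + γz cos²β tanφ'] / [γz sinβ cosβ] and solving for z:
z = c' / [γ cosβ (FS·sinβ − cosβ·tanφ')]
  = 10.3 / [17.3·cos36.6°·(1.00·sin36.6° − cos36.6°·tan25.0°)]
  = 10.3 / [17.3·0.8028·(1.00·0.5962 − 0.8028·0.4663)]
  = 10.3 / 3.0814 = 3.343 m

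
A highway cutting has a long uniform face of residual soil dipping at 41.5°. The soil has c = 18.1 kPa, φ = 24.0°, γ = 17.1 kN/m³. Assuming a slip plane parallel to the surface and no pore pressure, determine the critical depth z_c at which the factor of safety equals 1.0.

Setting FS = 1.00 in FS = [c + γz cos²β tanφ] / [γz sinβ cosβ] and solving for z:
z = c / [γ cosβ (FS·sinβ − cosβ·tanφ)]
  = 18.1 / [17.1·cos41.5°·(1.00·sin41.5° − cos41.5°·tan24.0°)]
  = 18.1 / [17.1·0.7490·(1.00·0.6626 − 0.7490·0.4452)]
  = 18.1 / 4.2156 = 4.294 m

z_c = 4.29 m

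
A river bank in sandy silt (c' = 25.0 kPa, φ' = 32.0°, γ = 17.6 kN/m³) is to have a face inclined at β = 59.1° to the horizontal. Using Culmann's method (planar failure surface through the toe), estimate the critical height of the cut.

Culmann's analysis gives the critical failure plane at α_cr = (β + φ')/2 = (59.1 + 32.0)/2 = 45.5°, and the critical height
H_c = (4c'/γ) · sinβ cosφ' / [1 − cos(β − φ')]
    = (4·25.0/17.6) · sin59.1°·cos32.0° / [1 − cos(27.1°)]
    = 5.682 · 0.8581·0.8480 / [1 − 0.8902]
    = 5.682 · 0.7277 / 0.1098
    = 37.66 m

H_c = 37.66 m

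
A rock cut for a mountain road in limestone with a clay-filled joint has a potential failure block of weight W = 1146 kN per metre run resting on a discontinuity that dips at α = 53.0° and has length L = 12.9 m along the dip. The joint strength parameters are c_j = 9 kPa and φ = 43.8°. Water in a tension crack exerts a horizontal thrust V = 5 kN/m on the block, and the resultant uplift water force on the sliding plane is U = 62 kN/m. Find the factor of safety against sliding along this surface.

Resolving the block weight along and normal to the plane and applying the Mohr–Coulomb strength on the joint:
N' = W cosα − U − V sinα = 1146·cos53.0° − 62 − 5·sin53.0° = 623.7 kN/m
Driving force T = W sinα + V cosα = 1146·sin53.0° + 5·cos53.0° = 918.2 kN/m
Resisting force R = c_j·L + N'·tanφ = 9·12.9 + 623.7·tan43.8° = 116.1 + 598.1 = 714.2 kN/m
FS = R / T = 714.2 / 918.2 = 0.778

FS = 0.78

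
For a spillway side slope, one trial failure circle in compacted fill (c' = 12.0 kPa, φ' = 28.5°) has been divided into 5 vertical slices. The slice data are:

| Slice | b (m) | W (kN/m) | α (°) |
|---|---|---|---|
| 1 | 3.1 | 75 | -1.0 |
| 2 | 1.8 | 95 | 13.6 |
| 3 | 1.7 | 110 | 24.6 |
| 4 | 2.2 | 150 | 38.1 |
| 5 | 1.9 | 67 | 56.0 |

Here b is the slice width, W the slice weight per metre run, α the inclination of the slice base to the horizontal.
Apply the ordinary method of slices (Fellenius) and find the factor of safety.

FS = 1.79

Ordinary method of slices: FS = Σ[c'·Δl_i + (W_i cosα_i)·tanφ'] / Σ W_i sinα_i, with Δl_i = b_i / cosα_i.
Slice 1: Δl = 3.1/cos(-1.0°) = 3.100 m; N'_1 = 75·cos(-1.0°) = 75.0; c'Δl = 37.21; W sinα = -1.3
Slice 2: Δl = 1.8/cos13.6° = 1.852 m; N'_2 = 95·cos13.6° = 92.3; c'Δl = 22.22; W sinα = 22.3
Slice 3: Δl = 1.7/cos24.6° = 1.870 m; N'_3 = 110·cos24.6° = 100.0; c'Δl = 22.44; W sinα = 45.8
Slice 4: Δl = 2.2/cos38.1° = 2.796 m; N'_4 = 150·cos38.1° = 118.0; c'Δl = 33.55; W sinα = 92.6
Slice 5: Δl = 1.9/cos56.0° = 3.398 m; N'_5 = 67·cos56.0° = 37.5; c'Δl = 40.77; W sinα = 55.5
Σc'Δl = 156.2 kN/m; ΣN' = 422.8 kN/m; ΣW sinα = 214.9 kN/m
Resisting = 156.2 + 422.8·tan28.5° = 156.2 + 229.6 = 385.8 kN/m
FS = 385.8 / 214.9 = 1.795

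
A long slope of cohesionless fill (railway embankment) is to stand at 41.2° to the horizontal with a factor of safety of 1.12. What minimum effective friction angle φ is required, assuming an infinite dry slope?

FS = tanφ/tanβ ⇒ tanφ = FS · tanβ = 1.12 · tan41.2° = 0.9805
φ = arctan(0.9805) = 44.44°

φ = 44.4°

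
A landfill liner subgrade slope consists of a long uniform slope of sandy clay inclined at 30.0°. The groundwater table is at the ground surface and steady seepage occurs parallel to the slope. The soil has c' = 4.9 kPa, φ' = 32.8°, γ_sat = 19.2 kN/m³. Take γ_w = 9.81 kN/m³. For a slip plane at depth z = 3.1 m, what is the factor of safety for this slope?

FS = 0.74

With seepage parallel to the slope and the water table at the surface, the effective normal stress on the slip plane uses the buoyant unit weight γ' = γ_sat − γ_w while the driving shear stress uses γ_sat:
FS = [c' + γ' z cos²β tanφ'] / [γ_sat z sinβ cosβ]
γ' = 19.2 − 9.81 = 9.39 kN/m³
Numerator = 4.9 + 9.39·3.1·cos²30.0°·tan32.8° = 4.9 + 9.39·3.1·0.7500·0.6445 = 18.970 kPa
Denominator = 19.2·3.1·sin30.0°·cos30.0° = 19.2·3.1·0.5000·0.8660 = 25.773 kPa
FS = 18.970 / 25.773 = 0.736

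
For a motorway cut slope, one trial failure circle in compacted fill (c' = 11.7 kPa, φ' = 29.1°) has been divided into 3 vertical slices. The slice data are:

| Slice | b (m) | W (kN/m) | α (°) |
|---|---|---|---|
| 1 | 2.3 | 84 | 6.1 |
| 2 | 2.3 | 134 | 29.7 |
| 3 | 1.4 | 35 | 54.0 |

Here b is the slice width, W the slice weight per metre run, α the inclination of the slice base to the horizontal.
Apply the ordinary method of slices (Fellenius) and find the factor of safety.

FS = 2.01

Ordinary method of slices: FS = Σ[c'·Δl_i + (W_i cosα_i)·tanφ'] / Σ W_i sinα_i, with Δl_i = b_i / cosα_i.
Slice 1: Δl = 2.3/cos6.1° = 2.313 m; N'_1 = 84·cos6.1° = 83.5; c'Δl = 27.06; W sinα = 8.9
Slice 2: Δl = 2.3/cos29.7° = 2.648 m; N'_2 = 134·cos29.7° = 116.4; c'Δl = 30.98; W sinα = 66.4
Slice 3: Δl = 1.4/cos54.0° = 2.382 m; N'_3 = 35·cos54.0° = 20.6; c'Δl = 27.87; W sinα = 28.3
Σc'Δl = 85.9 kN/m; ΣN' = 220.5 kN/m; ΣW sinα = 103.6 kN/m
Resisting = 85.9 + 220.5·tan29.1° = 85.9 + 122.7 = 208.6 kN/m
FS = 208.6 / 103.6 = 2.013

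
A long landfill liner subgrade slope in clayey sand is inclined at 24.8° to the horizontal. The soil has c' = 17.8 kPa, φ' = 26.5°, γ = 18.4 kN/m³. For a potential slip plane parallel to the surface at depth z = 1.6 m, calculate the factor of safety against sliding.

For an infinite slope with a slip plane parallel to the surface (no pore pressure): FS = [c' + γz cos²β tanφ'] / [γz sinβ cosβ].
γz = 18.4·1.6 = 29.44 kN/m²
Numerator = 17.8 + 29.44·cos²24.8°·tan26.5° = 17.8 + 29.44·0.8241·0.4986 = 29.896 kPa
Denominator = 29.44·sin24.8°·cos24.8° = 29.44·0.4195·0.9078 = 11.210 kPa
FS = 29.896 / 11.210 = 2.667

FS = 2.67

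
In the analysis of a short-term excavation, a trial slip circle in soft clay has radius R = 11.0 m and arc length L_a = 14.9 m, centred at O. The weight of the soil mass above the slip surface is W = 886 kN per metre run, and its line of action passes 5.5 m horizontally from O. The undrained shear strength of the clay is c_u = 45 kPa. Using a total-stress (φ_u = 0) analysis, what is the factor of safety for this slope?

FS = 1.51

Taking moments about the centre O, the resisting moment is provided by the undrained shear strength acting along the arc:
M_R = c_u·L_a·R = 45·14.90·11.0 = 7375.5 kN·m/m
M_D = W·d = 886·5.5 = 4873.0 kN·m/m
FS = M_R / M_D = 7375.5 / 4873.0 = 1.514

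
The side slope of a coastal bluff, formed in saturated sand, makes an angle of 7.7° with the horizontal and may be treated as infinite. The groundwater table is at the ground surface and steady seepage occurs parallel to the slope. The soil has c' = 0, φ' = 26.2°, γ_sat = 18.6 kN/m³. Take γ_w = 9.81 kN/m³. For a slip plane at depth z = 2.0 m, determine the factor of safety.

With seepage parallel to the slope and the water table at the surface, the effective normal stress on the slip plane uses the buoyant unit weight γ' = γ_sat − γ_w while the driving shear stress uses γ_sat:
FS = [c' + γ' z cos²β tanφ'] / [γ_sat z sinβ cosβ]
(For c' = 0 this reduces to FS = (γ'/γ_sat)·tanφ'/tanβ.)
γ' = 18.6 − 9.81 = 8.79 kN/m³
Numerator = 0.0 + 8.79·2.0·cos²7.7°·tan26.2° = 0.0 + 8.79·2.0·0.9820·0.4921 = 8.495 kPa
Denominator = 18.6·2.0·sin7.7°·cos7.7° = 18.6·2.0·0.1340·0.9910 = 4.939 kPa
FS = 8.495 / 4.939 = 1.720

FS = 1.72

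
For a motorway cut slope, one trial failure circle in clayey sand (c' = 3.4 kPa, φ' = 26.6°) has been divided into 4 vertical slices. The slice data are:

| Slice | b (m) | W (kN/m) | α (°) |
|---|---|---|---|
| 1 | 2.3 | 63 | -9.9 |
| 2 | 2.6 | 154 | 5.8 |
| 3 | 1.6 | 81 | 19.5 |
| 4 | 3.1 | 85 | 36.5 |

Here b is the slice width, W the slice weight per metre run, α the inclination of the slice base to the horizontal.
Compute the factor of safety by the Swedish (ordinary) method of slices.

FS = 2.62

Ordinary method of slices: FS = Σ[c'·Δl_i + (W_i cosα_i)·tanφ'] / Σ W_i sinα_i, with Δl_i = b_i / cosα_i.
Slice 1: Δl = 2.3/cos(-9.9°) = 2.335 m; N'_1 = 63·cos(-9.9°) = 62.1; c'Δl = 7.94; W sinα = -10.8
Slice 2: Δl = 2.6/cos5.8° = 2.613 m; N'_2 = 154·cos5.8° = 153.2; c'Δl = 8.89; W sinα = 15.6
Slice 3: Δl = 1.6/cos19.5° = 1.697 m; N'_3 = 81·cos19.5° = 76.4; c'Δl = 5.77; W sinα = 27.0
Slice 4: Δl = 3.1/cos36.5° = 3.856 m; N'_4 = 85·cos36.5° = 68.3; c'Δl = 13.11; W sinα = 50.6
Σc'Δl = 35.7 kN/m; ΣN' = 360.0 kN/m; ΣW sinα = 82.3 kN/m
Resisting = 35.7 + 360.0·tan26.6° = 35.7 + 180.3 = 216.0 kN/m
FS = 216.0 / 82.3 = 2.623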